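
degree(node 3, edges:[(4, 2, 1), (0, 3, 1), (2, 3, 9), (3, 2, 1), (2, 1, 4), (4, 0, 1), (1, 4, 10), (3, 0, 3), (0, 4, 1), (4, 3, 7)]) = incident: (0,3), (2,3), (3,2), (3,0), (4,3)
= 5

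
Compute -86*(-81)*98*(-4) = -2730672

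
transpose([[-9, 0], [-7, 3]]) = [[-9, -7], [0, 3]]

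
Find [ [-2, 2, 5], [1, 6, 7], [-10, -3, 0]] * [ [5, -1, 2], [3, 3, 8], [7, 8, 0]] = C[0][0] = (-2)*(5) + (2)*(3) + (5)*(7) = 31
C[0][1] = (-2)*(-1) + (2)*(3) + (5)*(8) = 48
C[0][2] = (-2)*(2) + (2)*(8) + (5)*(0) = 12
C[1][0] = (1)*(5) + (6)*(3) + (7)*(7) = 72
C[1][1] = (1)*(-1) + (6)*(3) + (7)*(8) = 73
C[1][2] = (1)*(2) + (6)*(8) + (7)*(0) = 50
... (3 more cells)
= [[31, 48, 12], [72, 73, 50], [-59, 1, -44]]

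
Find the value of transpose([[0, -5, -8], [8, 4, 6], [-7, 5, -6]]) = [[0, 8, -7], [-5, 4, 5], [-8, 6, -6]]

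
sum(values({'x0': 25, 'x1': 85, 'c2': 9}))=25 + 85 + 9
= 119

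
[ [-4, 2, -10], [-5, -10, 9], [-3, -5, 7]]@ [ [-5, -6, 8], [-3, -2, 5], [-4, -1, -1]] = C[0][0] = (-4)*(-5) + (2)*(-3) + (-10)*(-4) = 54
C[0][1] = (-4)*(-6) + (2)*(-2) + (-10)*(-1) = 30
C[0][2] = (-4)*(8) + (2)*(5) + (-10)*(-1) = -12
C[1][0] = (-5)*(-5) + (-10)*(-3) + (9)*(-4) = 19
C[1][1] = (-5)*(-6) + (-10)*(-2) + (9)*(-1) = 41
C[1][2] = (-5)*(8) + (-10)*(5) + (9)*(-1) = -99
... (3 more cells)
= [[54, 30, -12], [19, 41, -99], [2, 21, -56]]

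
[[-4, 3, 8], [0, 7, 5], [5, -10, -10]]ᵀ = [[-4, 0, 5], [3, 7, -10], [8, 5, -10]]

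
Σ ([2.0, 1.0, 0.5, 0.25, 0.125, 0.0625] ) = 3.9375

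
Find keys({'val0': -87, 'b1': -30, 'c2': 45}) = ['val0', 'b1', 'c2']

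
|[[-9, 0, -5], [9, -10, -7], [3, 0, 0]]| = -150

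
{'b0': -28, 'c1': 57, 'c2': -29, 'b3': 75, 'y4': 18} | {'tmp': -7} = {'b0': -28, 'c1': 57, 'c2': -29, 'b3': 75, 'y4': 18, 'tmp': -7}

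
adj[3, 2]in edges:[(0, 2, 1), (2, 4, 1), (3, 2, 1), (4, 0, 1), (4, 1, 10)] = 1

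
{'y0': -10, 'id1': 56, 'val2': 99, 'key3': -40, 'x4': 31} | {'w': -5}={'y0': -10, 'id1': 56, 'val2': 99, 'key3': -40, 'x4': 31, 'w': -5}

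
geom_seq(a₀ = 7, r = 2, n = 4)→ a_0 = 7*2^0 = 7
a_1 = 7*2^1 = 14
a_2 = 7*2^2 = 28
...
= [7, 14, 28, 56]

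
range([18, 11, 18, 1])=17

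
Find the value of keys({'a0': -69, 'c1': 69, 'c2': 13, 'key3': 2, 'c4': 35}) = ['a0', 'c1', 'c2', 'key3', 'c4']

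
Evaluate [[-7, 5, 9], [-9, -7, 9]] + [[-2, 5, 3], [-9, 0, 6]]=[[-9, 10, 12], [-18, -7, 15]]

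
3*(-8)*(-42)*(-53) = -53424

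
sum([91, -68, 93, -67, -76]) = -27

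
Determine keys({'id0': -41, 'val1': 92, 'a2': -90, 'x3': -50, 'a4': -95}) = ['id0', 'val1', 'a2', 'x3', 'a4']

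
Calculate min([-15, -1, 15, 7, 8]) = -15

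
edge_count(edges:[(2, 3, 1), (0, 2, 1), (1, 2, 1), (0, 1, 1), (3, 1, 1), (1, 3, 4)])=6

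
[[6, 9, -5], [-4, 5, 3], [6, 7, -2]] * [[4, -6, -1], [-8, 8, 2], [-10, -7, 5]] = C[0][0] = (6)*(4) + (9)*(-8) + (-5)*(-10) = 2
C[0][1] = (6)*(-6) + (9)*(8) + (-5)*(-7) = 71
C[0][2] = (6)*(-1) + (9)*(2) + (-5)*(5) = -13
C[1][0] = (-4)*(4) + (5)*(-8) + (3)*(-10) = -86
C[1][1] = (-4)*(-6) + (5)*(8) + (3)*(-7) = 43
C[1][2] = (-4)*(-1) + (5)*(2) + (3)*(5) = 29
... (3 more cells)
= [[2, 71, -13], [-86, 43, 29], [-12, 34, -2]]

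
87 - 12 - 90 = -15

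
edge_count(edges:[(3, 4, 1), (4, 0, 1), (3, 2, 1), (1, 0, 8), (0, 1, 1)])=5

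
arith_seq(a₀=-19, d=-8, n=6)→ a_0 = -19 + 0*-8 = -19
a_1 = -19 + 1*-8 = -27
a_2 = -19 + 2*-8 = -35
...
= [-19, -27, -35, -43, -51, -59]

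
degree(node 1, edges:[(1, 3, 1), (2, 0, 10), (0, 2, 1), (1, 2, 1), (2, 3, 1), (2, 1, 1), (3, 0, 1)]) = 3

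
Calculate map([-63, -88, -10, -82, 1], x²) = [3969, 7744, 100, 6724, 1]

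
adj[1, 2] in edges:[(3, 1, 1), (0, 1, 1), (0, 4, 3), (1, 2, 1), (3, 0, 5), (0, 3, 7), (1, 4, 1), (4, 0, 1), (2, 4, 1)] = 1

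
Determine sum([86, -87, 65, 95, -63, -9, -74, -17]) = -4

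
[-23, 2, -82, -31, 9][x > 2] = [9]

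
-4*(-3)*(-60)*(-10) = 7200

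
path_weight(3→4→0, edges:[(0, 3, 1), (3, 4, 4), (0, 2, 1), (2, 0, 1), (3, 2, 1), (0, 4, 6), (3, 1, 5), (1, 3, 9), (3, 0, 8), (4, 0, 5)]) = 9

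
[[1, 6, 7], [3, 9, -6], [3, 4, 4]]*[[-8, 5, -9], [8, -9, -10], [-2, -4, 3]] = C[0][0] = (1)*(-8) + (6)*(8) + (7)*(-2) = 26
C[0][1] = (1)*(5) + (6)*(-9) + (7)*(-4) = -77
C[0][2] = (1)*(-9) + (6)*(-10) + (7)*(3) = -48
C[1][0] = (3)*(-8) + (9)*(8) + (-6)*(-2) = 60
C[1][1] = (3)*(5) + (9)*(-9) + (-6)*(-4) = -42
C[1][2] = (3)*(-9) + (9)*(-10) + (-6)*(3) = -135
... (3 more cells)
= [[26, -77, -48], [60, -42, -135], [0, -37, -55]]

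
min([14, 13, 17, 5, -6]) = -6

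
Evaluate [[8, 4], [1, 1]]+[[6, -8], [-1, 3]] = [[14, -4], [0, 4]]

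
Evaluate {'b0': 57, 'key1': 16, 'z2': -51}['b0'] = 57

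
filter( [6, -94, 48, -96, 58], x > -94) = keep x where x > -94: 6✓, -94✗, 48✓, -96✗, 58✓
= [6, 48, 58]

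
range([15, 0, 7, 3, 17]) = 17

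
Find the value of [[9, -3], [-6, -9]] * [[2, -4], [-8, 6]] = [[42, -54], [60, -30]]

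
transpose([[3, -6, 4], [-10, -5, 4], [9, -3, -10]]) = [[3, -10, 9], [-6, -5, -3], [4, 4, -10]]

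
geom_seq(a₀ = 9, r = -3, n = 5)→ a_0 = 9*(-3)^0 = 9
a_1 = 9*(-3)^1 = -27
a_2 = 9*(-3)^2 = 81
...
= [9, -27, 81, -243, 729]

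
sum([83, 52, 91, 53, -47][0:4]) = 279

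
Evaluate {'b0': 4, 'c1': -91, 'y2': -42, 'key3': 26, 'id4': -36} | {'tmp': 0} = {'b0': 4, 'c1': -91, 'y2': -42, 'key3': 26, 'id4': -36, 'tmp': 0}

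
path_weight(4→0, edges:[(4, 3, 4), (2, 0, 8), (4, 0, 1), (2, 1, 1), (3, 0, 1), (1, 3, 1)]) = w(4→0)=1
= 1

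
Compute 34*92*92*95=27338720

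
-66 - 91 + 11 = -146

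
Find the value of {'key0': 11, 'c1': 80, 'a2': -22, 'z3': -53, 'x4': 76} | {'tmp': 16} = {'key0': 11, 'c1': 80, 'a2': -22, 'z3': -53, 'x4': 76, 'tmp': 16}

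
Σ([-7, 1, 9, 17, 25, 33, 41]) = 119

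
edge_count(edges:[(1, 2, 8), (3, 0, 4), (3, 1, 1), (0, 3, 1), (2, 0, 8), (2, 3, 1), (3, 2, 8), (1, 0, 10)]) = 8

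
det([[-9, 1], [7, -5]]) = (-9)*(-5) - (1)*(7)
= 38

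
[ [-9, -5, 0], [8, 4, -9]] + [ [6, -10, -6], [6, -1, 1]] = [[-3, -15, -6], [14, 3, -8]]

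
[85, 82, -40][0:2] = [85, 82]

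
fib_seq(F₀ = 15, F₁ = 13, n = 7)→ [15, 13, 28, 41, 69, 110, 179]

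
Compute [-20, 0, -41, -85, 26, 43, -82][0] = -20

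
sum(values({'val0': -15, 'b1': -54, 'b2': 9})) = (-15) + (-54) + 9
= -60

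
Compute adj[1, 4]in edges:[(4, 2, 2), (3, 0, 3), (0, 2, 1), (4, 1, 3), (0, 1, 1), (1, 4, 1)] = 1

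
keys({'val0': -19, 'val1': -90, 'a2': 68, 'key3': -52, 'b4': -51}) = ['val0', 'val1', 'a2', 'key3', 'b4']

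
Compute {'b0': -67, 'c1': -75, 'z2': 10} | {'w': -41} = {'b0': -67, 'c1': -75, 'z2': 10, 'w': -41}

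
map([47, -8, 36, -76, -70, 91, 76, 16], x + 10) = [57, 2, 46, -66, -60, 101, 86, 26]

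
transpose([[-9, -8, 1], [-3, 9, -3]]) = [[-9, -3], [-8, 9], [1, -3]]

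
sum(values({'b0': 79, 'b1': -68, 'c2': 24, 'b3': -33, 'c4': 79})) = 79 + (-68) + 24 + (-33) + 79
= 81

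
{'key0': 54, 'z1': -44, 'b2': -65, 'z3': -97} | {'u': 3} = {'key0': 54, 'z1': -44, 'b2': -65, 'z3': -97, 'u': 3}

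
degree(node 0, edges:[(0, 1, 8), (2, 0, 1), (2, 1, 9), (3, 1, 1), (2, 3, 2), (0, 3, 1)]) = 3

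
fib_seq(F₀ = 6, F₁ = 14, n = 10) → [6, 14, 20, 34, 54, 88, 142, 230, 372, 602]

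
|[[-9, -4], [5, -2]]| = (-9)*(-2) - (-4)*(5)
= 38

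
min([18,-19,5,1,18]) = -19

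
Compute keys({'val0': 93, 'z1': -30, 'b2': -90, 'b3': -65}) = ['val0', 'z1', 'b2', 'b3']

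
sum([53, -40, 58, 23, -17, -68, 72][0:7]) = 81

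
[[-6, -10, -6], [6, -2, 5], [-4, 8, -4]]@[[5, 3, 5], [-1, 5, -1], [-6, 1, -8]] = [[16, -74, 28], [2, 13, -8], [-4, 24, 4]]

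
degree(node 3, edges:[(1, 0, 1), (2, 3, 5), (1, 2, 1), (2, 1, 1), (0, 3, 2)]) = 2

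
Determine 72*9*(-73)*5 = -236520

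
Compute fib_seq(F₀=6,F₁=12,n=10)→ [6, 12, 18, 30, 48, 78, 126, 204, 330, 534]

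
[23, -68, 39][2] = 39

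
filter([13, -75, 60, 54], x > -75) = [13, 60, 54]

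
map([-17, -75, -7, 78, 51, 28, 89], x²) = [289, 5625, 49, 6084, 2601, 784, 7921]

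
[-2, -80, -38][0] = -2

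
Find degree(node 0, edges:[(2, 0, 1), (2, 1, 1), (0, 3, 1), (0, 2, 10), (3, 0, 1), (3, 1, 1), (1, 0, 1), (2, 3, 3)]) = incident: (2,0), (0,3), (0,2), (3,0), (1,0)
= 5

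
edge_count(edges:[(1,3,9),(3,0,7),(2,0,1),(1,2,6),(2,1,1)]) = 5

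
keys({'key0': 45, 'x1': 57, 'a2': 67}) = ['key0', 'x1', 'a2']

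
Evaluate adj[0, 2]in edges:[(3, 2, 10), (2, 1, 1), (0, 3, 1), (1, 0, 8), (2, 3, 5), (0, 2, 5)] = 5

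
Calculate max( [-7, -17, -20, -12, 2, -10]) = 2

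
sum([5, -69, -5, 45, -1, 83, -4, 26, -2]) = 5 + (-69) + (-5) + 45 + (-1) + 83 + (-4) + 26 + (-2)
= 78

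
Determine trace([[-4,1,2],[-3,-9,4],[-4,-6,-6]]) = diagonal: (-4) + (-9) + (-6)
= -19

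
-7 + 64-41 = 16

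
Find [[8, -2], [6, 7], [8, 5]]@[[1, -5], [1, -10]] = [[6, -20], [13, -100], [13, -90]]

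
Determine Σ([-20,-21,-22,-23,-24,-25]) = -135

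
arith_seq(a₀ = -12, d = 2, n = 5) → a_0 = -12 + 0*2 = -12
a_1 = -12 + 1*2 = -10
a_2 = -12 + 2*2 = -8
...
= [-12, -10, -8, -6, -4]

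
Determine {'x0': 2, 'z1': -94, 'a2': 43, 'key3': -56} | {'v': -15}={'x0': 2, 'z1': -94, 'a2': 43, 'key3': -56, 'v': -15}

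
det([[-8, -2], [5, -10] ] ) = (-8)*(-10) - (-2)*(5)
= 90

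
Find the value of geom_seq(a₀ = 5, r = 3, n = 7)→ [5, 15, 45, 135, 405, 1215, 3645]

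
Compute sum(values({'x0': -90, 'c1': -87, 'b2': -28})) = (-90) + (-87) + (-28)
= -205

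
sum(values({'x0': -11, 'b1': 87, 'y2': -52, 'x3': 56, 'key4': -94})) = -14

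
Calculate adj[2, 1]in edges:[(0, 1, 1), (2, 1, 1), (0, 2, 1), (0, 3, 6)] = 1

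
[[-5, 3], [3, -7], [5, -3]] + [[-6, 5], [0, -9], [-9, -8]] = [[-11, 8], [3, -16], [-4, -11]]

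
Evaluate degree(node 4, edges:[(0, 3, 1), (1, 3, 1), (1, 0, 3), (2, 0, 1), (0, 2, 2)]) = incident: none
= 0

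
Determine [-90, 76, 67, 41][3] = 41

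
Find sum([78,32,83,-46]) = 78 + 32 + 83 + (-46)
= 147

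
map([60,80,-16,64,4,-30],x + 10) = [70, 90, -6, 74, 14, -20]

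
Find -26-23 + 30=-19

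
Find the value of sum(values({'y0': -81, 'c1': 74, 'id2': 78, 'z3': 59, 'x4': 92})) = (-81) + 74 + 78 + 59 + 92
= 222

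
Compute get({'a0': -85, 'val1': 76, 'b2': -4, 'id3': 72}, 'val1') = 76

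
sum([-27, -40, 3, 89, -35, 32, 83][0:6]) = 22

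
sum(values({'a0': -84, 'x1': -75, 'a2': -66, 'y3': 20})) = -205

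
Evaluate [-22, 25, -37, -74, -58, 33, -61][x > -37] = keep x where x > -37: -22✓, 25✓, -37✗, -74✗, -58✗, 33✓, -61✗
= [-22, 25, 33]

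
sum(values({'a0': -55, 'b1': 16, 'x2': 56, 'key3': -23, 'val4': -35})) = -41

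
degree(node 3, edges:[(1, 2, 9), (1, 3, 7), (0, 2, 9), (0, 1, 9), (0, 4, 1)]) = incident: (1,3)
= 1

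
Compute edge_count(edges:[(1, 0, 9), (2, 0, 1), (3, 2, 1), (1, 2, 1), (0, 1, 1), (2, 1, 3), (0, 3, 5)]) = 7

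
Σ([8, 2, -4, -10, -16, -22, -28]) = 8 + 2 + (-4) + (-10) + (-16) + (-22) + (-28)
= -70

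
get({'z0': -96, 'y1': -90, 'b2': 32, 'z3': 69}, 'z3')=69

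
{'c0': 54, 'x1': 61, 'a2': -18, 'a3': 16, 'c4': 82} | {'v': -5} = {'c0': 54, 'x1': 61, 'a2': -18, 'a3': 16, 'c4': 82, 'v': -5}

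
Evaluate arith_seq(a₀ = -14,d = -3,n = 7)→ a_0 = -14 + 0*-3 = -14
a_1 = -14 + 1*-3 = -17
a_2 = -14 + 2*-3 = -20
...
= [-14, -17, -20, -23, -26, -29, -32]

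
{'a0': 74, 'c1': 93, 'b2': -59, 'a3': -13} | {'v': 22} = {'a0': 74, 'c1': 93, 'b2': -59, 'a3': -13, 'v': 22}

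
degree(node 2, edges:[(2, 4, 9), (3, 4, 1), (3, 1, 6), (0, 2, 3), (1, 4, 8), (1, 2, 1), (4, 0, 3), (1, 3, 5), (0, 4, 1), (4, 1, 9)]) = incident: (2,4), (0,2), (1,2)
= 3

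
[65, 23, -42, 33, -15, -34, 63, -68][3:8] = [33, -15, -34, 63, -68]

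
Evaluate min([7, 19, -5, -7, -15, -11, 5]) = -15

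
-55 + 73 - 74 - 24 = -80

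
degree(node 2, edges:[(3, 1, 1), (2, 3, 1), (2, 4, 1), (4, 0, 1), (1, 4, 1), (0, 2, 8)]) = incident: (2,3), (2,4), (0,2)
= 3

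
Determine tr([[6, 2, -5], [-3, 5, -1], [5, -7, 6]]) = 17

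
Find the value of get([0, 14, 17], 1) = 14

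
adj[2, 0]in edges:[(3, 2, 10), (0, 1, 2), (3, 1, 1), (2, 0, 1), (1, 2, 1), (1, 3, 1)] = 1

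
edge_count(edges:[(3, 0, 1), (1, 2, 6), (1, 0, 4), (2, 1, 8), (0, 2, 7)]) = 5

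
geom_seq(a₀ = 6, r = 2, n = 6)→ a_0 = 6*2^0 = 6
a_1 = 6*2^1 = 12
a_2 = 6*2^2 = 24
...
= [6, 12, 24, 48, 96, 192]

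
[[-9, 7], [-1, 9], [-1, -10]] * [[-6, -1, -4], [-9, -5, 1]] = [[-9, -26, 43], [-75, -44, 13], [96, 51, -6]]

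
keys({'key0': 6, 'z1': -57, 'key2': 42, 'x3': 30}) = ['key0', 'z1', 'key2', 'x3']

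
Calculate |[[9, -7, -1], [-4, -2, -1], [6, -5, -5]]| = 195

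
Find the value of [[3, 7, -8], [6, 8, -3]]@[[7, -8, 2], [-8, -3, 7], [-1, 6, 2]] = C[0][0] = (3)*(7) + (7)*(-8) + (-8)*(-1) = -27
C[0][1] = (3)*(-8) + (7)*(-3) + (-8)*(6) = -93
C[0][2] = (3)*(2) + (7)*(7) + (-8)*(2) = 39
C[1][0] = (6)*(7) + (8)*(-8) + (-3)*(-1) = -19
C[1][1] = (6)*(-8) + (8)*(-3) + (-3)*(6) = -90
C[1][2] = (6)*(2) + (8)*(7) + (-3)*(2) = 62
= [[-27, -93, 39], [-19, -90, 62]]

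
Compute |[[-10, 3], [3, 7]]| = (-10)*(7) - (3)*(3)
= -79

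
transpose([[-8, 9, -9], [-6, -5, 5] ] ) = [[-8, -6], [9, -5], [-9, 5]]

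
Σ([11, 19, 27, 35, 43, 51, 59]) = 245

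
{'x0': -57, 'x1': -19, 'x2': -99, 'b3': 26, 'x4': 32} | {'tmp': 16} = {'x0': -57, 'x1': -19, 'x2': -99, 'b3': 26, 'x4': 32, 'tmp': 16}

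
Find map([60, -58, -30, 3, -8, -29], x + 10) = [70, -48, -20, 13, 2, -19]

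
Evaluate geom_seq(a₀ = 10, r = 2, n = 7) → [10, 20, 40, 80, 160, 320, 640]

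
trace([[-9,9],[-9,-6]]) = diagonal: (-9) + (-6)
= -15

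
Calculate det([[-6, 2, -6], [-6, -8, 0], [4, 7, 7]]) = 480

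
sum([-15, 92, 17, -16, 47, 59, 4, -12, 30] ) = 206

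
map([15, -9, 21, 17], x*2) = [30, -18, 42, 34]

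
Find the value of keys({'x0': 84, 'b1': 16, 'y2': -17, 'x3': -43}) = ['x0', 'b1', 'y2', 'x3']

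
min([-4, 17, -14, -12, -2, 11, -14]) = -14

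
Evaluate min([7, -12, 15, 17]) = -12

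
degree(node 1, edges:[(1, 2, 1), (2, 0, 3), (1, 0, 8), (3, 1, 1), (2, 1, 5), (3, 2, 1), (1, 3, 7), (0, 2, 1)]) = incident: (1,2), (1,0), (3,1), (2,1), (1,3)
= 5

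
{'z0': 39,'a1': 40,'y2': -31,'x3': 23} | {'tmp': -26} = {'z0': 39, 'a1': 40, 'y2': -31, 'x3': 23, 'tmp': -26}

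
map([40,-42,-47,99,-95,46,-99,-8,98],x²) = [1600, 1764, 2209, 9801, 9025, 2116, 9801, 64, 9604]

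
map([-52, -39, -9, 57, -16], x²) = [2704, 1521, 81, 3249, 256]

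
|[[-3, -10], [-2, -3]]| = (-3)*(-3) - (-10)*(-2)
= -11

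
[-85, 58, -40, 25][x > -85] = keep x where x > -85: -85✗, 58✓, -40✓, 25✓
= [58, -40, 25]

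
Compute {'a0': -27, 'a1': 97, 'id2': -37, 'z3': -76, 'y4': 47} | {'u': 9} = {'a0': -27, 'a1': 97, 'id2': -37, 'z3': -76, 'y4': 47, 'u': 9}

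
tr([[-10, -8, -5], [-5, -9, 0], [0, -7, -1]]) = diagonal: (-10) + (-9) + (-1)
= -20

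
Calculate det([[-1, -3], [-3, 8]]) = -17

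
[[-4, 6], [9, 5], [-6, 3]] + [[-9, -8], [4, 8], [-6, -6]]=[[-13, -2], [13, 13], [-12, -3]]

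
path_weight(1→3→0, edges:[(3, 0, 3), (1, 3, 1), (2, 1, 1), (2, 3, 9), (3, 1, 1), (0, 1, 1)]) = w(1→3)=1 + w(3→0)=3
= 4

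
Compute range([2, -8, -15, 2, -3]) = 17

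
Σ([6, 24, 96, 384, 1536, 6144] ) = 6 + 24 + 96 + 384 + 1536 + 6144
= 8190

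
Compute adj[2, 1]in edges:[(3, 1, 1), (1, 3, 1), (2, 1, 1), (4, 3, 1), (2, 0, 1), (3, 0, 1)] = 1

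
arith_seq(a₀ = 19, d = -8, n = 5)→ a_0 = 19 + 0*-8 = 19
a_1 = 19 + 1*-8 = 11
a_2 = 19 + 2*-8 = 3
...
= [19, 11, 3, -5, -13]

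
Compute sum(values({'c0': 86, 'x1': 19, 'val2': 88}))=86 + 19 + 88
= 193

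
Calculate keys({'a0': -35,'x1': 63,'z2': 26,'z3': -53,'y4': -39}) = ['a0', 'x1', 'z2', 'z3', 'y4']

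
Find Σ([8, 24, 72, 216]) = 320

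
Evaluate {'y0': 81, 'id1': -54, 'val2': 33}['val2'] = 33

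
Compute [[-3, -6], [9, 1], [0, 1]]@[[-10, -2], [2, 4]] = [[18, -18], [-88, -14], [2, 4]]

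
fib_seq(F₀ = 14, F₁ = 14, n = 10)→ [14, 14, 28, 42, 70, 112, 182, 294, 476, 770]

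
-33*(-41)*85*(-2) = -230010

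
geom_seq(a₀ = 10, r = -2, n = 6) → a_0 = 10*(-2)^0 = 10
a_1 = 10*(-2)^1 = -20
a_2 = 10*(-2)^2 = 40
...
= [10, -20, 40, -80, 160, -320]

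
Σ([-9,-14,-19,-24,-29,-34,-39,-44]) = -212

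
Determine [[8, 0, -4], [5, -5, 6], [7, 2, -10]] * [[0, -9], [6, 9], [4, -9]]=C[0][0] = (8)*(0) + (0)*(6) + (-4)*(4) = -16
C[0][1] = (8)*(-9) + (0)*(9) + (-4)*(-9) = -36
C[1][0] = (5)*(0) + (-5)*(6) + (6)*(4) = -6
C[1][1] = (5)*(-9) + (-5)*(9) + (6)*(-9) = -144
C[2][0] = (7)*(0) + (2)*(6) + (-10)*(4) = -28
C[2][1] = (7)*(-9) + (2)*(9) + (-10)*(-9) = 45
= [[-16, -36], [-6, -144], [-28, 45]]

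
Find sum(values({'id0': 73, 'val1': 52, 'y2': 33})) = 158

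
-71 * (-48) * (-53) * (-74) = 13366176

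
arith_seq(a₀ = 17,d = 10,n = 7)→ a_0 = 17 + 0*10 = 17
a_1 = 17 + 1*10 = 27
a_2 = 17 + 2*10 = 37
...
= [17, 27, 37, 47, 57, 67, 77]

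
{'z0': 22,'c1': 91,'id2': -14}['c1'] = 91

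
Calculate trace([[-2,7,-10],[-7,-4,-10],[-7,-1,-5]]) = -11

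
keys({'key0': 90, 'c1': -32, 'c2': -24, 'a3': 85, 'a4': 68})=['key0', 'c1', 'c2', 'a3', 'a4']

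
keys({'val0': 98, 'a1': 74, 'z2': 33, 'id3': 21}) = ['val0', 'a1', 'z2', 'id3']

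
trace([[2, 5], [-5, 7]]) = 9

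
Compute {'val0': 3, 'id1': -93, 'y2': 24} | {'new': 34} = {'val0': 3, 'id1': -93, 'y2': 24, 'new': 34}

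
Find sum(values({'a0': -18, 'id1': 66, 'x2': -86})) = -38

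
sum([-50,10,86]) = (-50) + 10 + 86
= 46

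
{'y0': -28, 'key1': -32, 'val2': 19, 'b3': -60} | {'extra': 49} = {'y0': -28, 'key1': -32, 'val2': 19, 'b3': -60, 'extra': 49}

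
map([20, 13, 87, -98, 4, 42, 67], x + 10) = 20+10=30, 13+10=23, 87+10=97, -98+10=-88, 4+10=14, 42+10=52, 67+10=77
= [30, 23, 97, -88, 14, 52, 77]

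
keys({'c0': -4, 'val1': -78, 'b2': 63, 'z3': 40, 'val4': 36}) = ['c0', 'val1', 'b2', 'z3', 'val4']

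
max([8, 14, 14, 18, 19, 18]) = 19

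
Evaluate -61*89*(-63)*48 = 16417296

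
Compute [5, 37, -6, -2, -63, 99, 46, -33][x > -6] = keep x where x > -6: 5✓, 37✓, -6✗, -2✓, -63✗, 99✓, 46✓, -33✗
= [5, 37, -2, 99, 46]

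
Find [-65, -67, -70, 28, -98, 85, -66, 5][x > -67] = [-65, 28, 85, -66, 5]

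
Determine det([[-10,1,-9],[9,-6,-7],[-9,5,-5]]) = (1)*(-10)*det([[-6, -7], [5, -5]]) + (-1)*(1)*det([[9, -7], [-9, -5]]) + (1)*(-9)*det([[9, -6], [-9, 5]])
= -650 + 108 + 81
= -461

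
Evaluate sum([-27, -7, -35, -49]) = -118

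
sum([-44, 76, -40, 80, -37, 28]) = (-44) + 76 + (-40) + 80 + (-37) + 28
= 63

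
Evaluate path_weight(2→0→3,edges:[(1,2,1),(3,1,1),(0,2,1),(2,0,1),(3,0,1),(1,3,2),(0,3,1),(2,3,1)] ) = 2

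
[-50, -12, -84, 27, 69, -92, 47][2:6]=[-84, 27, 69, -92]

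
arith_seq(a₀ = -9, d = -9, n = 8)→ a_0 = -9 + 0*-9 = -9
a_1 = -9 + 1*-9 = -18
a_2 = -9 + 2*-9 = -27
...
= [-9, -18, -27, -36, -45, -54, -63, -72]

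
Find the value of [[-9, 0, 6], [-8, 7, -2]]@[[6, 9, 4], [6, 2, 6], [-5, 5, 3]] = C[0][0] = (-9)*(6) + (0)*(6) + (6)*(-5) = -84
C[0][1] = (-9)*(9) + (0)*(2) + (6)*(5) = -51
C[0][2] = (-9)*(4) + (0)*(6) + (6)*(3) = -18
C[1][0] = (-8)*(6) + (7)*(6) + (-2)*(-5) = 4
C[1][1] = (-8)*(9) + (7)*(2) + (-2)*(5) = -68
C[1][2] = (-8)*(4) + (7)*(6) + (-2)*(3) = 4
= [[-84, -51, -18], [4, -68, 4]]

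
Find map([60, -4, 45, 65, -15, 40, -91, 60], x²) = [3600, 16, 2025, 4225, 225, 1600, 8281, 3600]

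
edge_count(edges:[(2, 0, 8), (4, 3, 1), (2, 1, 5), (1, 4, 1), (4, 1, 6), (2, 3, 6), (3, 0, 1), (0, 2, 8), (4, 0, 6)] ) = 9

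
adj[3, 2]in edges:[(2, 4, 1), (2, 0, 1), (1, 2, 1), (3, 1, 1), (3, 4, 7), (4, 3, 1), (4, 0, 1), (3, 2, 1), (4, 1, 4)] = 1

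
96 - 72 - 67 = -43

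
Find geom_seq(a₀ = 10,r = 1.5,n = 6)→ [10.0, 15.0, 22.5, 33.75, 50.625, 75.9375]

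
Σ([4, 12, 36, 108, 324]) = 484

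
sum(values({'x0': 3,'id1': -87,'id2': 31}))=3 + (-87) + 31
= -53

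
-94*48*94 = -424128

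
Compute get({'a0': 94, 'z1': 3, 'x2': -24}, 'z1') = 3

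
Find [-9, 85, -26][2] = -26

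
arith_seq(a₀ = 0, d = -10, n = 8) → [0, -10, -20, -30, -40, -50, -60, -70]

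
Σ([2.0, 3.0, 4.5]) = 9.5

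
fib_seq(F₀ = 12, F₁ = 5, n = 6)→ F_2 = F_1 + F_0 = 17
F_3 = F_2 + F_1 = 22
F_4 = F_3 + F_2 = 39
...
= [12, 5, 17, 22, 39, 61]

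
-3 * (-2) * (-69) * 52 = -21528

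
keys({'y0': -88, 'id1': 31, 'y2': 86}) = ['y0', 'id1', 'y2']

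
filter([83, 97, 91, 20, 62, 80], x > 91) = [97]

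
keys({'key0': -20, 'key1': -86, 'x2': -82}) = ['key0', 'key1', 'x2']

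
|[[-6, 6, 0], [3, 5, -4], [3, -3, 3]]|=(1)*(-6)*det([[5, -4], [-3, 3]]) + (-1)*(6)*det([[3, -4], [3, 3]]) + (1)*(0)*det([[3, 5], [3, -3]])
= -18 + -126 + 0
= -144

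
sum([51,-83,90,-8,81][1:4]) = slice → [-83, 90, -8]
(-83) + 90 + (-8)
= -1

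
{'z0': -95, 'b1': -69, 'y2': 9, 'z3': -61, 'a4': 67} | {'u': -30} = {'z0': -95, 'b1': -69, 'y2': 9, 'z3': -61, 'a4': 67, 'u': -30}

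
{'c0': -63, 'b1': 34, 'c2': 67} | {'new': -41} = {'c0': -63, 'b1': 34, 'c2': 67, 'new': -41}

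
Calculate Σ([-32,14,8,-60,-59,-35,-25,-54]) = (-32) + 14 + 8 + (-60) + (-59) + (-35) + (-25) + (-54)
= -243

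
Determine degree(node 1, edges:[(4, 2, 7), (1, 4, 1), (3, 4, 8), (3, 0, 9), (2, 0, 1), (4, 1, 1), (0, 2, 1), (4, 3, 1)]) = 2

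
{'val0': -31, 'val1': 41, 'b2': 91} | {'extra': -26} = {'val0': -31, 'val1': 41, 'b2': 91, 'extra': -26}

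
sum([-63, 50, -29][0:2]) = slice → [-63, 50]
(-63) + 50
= -13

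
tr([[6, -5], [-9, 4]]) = diagonal: 6 + 4
= 10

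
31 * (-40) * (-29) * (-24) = -863040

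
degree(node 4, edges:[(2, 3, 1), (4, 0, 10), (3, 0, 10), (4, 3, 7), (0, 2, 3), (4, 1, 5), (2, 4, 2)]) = incident: (4,0), (4,3), (4,1), (2,4)
= 4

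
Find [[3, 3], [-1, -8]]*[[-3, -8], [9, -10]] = [[18, -54], [-69, 88]]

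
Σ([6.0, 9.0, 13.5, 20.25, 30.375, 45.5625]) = 124.6875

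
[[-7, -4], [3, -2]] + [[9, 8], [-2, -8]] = [[2, 4], [1, -10]]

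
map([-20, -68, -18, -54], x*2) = -20*2=-40, -68*2=-136, -18*2=-36, -54*2=-108
= [-40, -136, -36, -108]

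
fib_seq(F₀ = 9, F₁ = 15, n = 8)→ F_2 = F_1 + F_0 = 24
F_3 = F_2 + F_1 = 39
F_4 = F_3 + F_2 = 63
...
= [9, 15, 24, 39, 63, 102, 165, 267]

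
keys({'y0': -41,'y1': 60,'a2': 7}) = ['y0', 'y1', 'a2']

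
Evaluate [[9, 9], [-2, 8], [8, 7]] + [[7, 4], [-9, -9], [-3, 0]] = [[16, 13], [-11, -1], [5, 7]]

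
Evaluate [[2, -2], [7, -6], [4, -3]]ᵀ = [[2, 7, 4], [-2, -6, -3]]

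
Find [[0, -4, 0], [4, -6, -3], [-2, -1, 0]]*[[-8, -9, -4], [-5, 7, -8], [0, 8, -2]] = [[20, -28, 32], [-2, -102, 38], [21, 11, 16]]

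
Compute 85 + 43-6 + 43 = 165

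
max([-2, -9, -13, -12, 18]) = 18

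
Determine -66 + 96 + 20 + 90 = 140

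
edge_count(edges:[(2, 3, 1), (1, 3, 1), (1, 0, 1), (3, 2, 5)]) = 4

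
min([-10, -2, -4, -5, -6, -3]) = -10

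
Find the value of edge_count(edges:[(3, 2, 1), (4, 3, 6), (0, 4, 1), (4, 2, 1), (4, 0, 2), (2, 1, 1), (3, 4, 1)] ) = 7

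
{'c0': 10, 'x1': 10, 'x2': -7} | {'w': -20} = {'c0': 10, 'x1': 10, 'x2': -7, 'w': -20}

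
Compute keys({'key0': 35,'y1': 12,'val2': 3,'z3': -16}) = ['key0', 'y1', 'val2', 'z3']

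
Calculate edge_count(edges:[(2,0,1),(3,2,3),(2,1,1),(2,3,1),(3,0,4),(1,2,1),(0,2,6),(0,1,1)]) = 8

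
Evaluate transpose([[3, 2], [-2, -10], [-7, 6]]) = [[3, -2, -7], [2, -10, 6]]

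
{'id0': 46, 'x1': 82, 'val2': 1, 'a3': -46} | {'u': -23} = {'id0': 46, 'x1': 82, 'val2': 1, 'a3': -46, 'u': -23}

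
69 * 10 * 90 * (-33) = -2049300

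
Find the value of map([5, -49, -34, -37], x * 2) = 5*2=10, -49*2=-98, -34*2=-68, -37*2=-74
= [10, -98, -68, -74]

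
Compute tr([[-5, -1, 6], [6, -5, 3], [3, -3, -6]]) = -16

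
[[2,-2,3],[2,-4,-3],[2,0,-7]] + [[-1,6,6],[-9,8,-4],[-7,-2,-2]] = [[1, 4, 9], [-7, 4, -7], [-5, -2, -9]]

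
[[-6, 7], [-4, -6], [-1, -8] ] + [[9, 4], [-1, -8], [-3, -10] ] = [[3, 11], [-5, -14], [-4, -18]]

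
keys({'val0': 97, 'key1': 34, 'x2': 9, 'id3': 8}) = ['val0', 'key1', 'x2', 'id3']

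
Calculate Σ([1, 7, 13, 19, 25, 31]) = 96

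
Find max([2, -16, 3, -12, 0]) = 3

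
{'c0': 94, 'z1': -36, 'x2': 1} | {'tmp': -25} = {'c0': 94, 'z1': -36, 'x2': 1, 'tmp': -25}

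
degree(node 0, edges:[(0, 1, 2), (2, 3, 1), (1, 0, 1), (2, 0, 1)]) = incident: (0,1), (1,0), (2,0)
= 3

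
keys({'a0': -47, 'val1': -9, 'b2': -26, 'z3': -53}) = ['a0', 'val1', 'b2', 'z3']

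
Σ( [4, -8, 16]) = 4 + -8 + 16
= 12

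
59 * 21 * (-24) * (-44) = 1308384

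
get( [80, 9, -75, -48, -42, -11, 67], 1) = 9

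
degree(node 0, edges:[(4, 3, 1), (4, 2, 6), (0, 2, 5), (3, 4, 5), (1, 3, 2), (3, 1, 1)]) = 1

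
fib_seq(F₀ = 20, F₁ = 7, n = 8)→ [20, 7, 27, 34, 61, 95, 156, 251]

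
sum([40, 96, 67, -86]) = 40 + 96 + 67 + (-86)
= 117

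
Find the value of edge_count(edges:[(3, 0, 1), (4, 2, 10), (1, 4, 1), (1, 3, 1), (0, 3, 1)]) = 5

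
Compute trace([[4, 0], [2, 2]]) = diagonal: 4 + 2
= 6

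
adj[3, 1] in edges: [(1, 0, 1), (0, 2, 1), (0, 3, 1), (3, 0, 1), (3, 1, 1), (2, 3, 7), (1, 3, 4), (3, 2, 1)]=1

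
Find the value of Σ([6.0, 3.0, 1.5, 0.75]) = 6.0 + 3.0 + 1.5 + 0.75
= 11.25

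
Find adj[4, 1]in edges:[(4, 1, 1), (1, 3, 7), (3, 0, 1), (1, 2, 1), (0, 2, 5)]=1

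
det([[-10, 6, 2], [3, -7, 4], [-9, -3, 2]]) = -376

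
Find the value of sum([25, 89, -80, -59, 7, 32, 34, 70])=25 + 89 + (-80) + (-59) + 7 + 32 + 34 + 70
= 118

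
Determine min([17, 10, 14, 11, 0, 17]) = 0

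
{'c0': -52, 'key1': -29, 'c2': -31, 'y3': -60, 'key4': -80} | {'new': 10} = {'c0': -52, 'key1': -29, 'c2': -31, 'y3': -60, 'key4': -80, 'new': 10}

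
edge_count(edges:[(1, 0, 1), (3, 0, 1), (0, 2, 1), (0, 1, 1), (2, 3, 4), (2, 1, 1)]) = 6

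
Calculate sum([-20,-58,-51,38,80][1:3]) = -109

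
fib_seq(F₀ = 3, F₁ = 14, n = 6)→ [3, 14, 17, 31, 48, 79]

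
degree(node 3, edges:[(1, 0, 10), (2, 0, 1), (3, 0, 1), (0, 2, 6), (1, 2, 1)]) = 1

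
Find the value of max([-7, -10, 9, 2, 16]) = 16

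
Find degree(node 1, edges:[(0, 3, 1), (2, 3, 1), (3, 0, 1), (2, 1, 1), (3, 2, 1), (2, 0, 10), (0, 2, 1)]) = 1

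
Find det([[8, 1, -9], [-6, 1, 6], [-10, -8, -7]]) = -296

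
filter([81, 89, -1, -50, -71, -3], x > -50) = [81, 89, -1, -3]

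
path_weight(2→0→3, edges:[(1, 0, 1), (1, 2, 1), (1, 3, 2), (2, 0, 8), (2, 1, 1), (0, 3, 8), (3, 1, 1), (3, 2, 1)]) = w(2→0)=8 + w(0→3)=8
= 16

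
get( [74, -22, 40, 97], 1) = -22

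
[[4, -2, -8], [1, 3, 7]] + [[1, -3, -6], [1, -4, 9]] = [[5, -5, -14], [2, -1, 16]]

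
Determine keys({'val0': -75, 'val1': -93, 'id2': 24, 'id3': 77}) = ['val0', 'val1', 'id2', 'id3']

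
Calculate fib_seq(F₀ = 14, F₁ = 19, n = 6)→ F_2 = F_1 + F_0 = 33
F_3 = F_2 + F_1 = 52
F_4 = F_3 + F_2 = 85
...
= [14, 19, 33, 52, 85, 137]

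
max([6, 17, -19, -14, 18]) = 18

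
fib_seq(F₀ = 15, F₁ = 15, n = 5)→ F_2 = F_1 + F_0 = 30
F_3 = F_2 + F_1 = 45
F_4 = F_3 + F_2 = 75
= [15, 15, 30, 45, 75]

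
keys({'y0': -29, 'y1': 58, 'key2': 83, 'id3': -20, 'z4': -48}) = ['y0', 'y1', 'key2', 'id3', 'z4']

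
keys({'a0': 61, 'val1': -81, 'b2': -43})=['a0', 'val1', 'b2']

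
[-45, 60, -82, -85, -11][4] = -11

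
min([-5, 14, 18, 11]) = -5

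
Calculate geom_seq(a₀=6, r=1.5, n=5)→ [6.0, 9.0, 13.5, 20.25, 30.375]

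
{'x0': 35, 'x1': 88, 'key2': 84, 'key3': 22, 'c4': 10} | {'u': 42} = {'x0': 35, 'x1': 88, 'key2': 84, 'key3': 22, 'c4': 10, 'u': 42}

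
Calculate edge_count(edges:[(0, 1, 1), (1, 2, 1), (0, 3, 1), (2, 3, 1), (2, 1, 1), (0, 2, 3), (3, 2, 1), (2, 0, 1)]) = 8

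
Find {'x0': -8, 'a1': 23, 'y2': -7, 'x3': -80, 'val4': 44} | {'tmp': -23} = {'x0': -8, 'a1': 23, 'y2': -7, 'x3': -80, 'val4': 44, 'tmp': -23}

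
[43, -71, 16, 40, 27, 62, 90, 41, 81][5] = 62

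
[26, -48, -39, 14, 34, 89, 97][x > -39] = [26, 14, 34, 89, 97]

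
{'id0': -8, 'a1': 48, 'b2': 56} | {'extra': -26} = {'id0': -8, 'a1': 48, 'b2': 56, 'extra': -26}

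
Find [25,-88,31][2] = 31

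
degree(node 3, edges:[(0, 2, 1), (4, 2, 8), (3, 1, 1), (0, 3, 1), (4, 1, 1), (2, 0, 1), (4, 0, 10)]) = incident: (3,1), (0,3)
= 2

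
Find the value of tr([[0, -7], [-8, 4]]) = diagonal: 0 + 4
= 4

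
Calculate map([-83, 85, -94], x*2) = -83*2=-166, 85*2=170, -94*2=-188
= [-166, 170, -188]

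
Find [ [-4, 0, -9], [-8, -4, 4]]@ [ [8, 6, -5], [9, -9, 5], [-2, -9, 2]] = [[-14, 57, 2], [-108, -48, 28]]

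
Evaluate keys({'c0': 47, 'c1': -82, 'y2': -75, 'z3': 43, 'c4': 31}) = ['c0', 'c1', 'y2', 'z3', 'c4']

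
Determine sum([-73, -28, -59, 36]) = (-73) + (-28) + (-59) + 36
= -124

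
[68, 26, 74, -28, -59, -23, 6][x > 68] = [74]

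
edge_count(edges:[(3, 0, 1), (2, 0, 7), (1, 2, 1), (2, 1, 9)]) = 4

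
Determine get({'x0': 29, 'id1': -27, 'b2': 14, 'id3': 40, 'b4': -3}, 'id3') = 40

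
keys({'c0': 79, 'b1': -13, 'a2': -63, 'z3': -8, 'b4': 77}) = ['c0', 'b1', 'a2', 'z3', 'b4']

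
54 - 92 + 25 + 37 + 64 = 88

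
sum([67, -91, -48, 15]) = -57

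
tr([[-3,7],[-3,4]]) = diagonal: (-3) + 4
= 1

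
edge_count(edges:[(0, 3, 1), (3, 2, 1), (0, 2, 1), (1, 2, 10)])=4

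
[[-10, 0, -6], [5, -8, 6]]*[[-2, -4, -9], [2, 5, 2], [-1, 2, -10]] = C[0][0] = (-10)*(-2) + (0)*(2) + (-6)*(-1) = 26
C[0][1] = (-10)*(-4) + (0)*(5) + (-6)*(2) = 28
C[0][2] = (-10)*(-9) + (0)*(2) + (-6)*(-10) = 150
C[1][0] = (5)*(-2) + (-8)*(2) + (6)*(-1) = -32
C[1][1] = (5)*(-4) + (-8)*(5) + (6)*(2) = -48
C[1][2] = (5)*(-9) + (-8)*(2) + (6)*(-10) = -121
= [[26, 28, 150], [-32, -48, -121]]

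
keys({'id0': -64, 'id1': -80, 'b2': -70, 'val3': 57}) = ['id0', 'id1', 'b2', 'val3']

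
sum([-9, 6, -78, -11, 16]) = (-9) + 6 + (-78) + (-11) + 16
= -76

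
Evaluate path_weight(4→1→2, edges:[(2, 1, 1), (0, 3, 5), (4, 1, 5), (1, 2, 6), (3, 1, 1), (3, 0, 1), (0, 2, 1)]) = w(4→1)=5 + w(1→2)=6
= 11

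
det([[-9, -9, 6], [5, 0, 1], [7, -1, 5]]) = (1)*(-9)*det([[0, 1], [-1, 5]]) + (-1)*(-9)*det([[5, 1], [7, 5]]) + (1)*(6)*det([[5, 0], [7, -1]])
= -9 + 162 + -30
= 123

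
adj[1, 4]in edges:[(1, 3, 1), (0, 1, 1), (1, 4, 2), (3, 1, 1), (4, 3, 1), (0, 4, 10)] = 2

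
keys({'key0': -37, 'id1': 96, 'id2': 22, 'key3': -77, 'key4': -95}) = ['key0', 'id1', 'id2', 'key3', 'key4']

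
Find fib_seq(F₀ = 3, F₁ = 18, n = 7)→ [3, 18, 21, 39, 60, 99, 159]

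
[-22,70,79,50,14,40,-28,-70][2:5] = [79, 50, 14]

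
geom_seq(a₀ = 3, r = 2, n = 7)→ a_0 = 3*2^0 = 3
a_1 = 3*2^1 = 6
a_2 = 3*2^2 = 12
...
= [3, 6, 12, 24, 48, 96, 192]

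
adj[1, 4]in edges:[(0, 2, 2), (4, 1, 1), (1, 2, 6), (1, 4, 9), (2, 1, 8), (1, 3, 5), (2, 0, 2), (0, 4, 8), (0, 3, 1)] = 9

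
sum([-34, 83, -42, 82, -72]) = 17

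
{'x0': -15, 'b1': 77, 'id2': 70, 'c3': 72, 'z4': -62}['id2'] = 70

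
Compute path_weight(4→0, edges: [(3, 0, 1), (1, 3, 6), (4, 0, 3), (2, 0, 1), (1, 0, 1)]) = 3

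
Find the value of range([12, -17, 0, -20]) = 32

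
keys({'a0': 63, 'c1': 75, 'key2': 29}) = ['a0', 'c1', 'key2']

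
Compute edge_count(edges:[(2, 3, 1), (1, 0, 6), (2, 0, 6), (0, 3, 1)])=4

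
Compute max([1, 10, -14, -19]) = 10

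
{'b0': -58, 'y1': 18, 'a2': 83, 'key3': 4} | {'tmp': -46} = {'b0': -58, 'y1': 18, 'a2': 83, 'key3': 4, 'tmp': -46}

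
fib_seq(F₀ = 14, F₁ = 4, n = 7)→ [14, 4, 18, 22, 40, 62, 102]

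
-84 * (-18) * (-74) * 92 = -10293696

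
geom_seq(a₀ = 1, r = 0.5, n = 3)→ a_0 = 1*0.5^0 = 1.0
a_1 = 1*0.5^1 = 0.5
a_2 = 1*0.5^2 = 0.25
= [1.0, 0.5, 0.25]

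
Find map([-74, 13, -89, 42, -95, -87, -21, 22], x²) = [5476, 169, 7921, 1764, 9025, 7569, 441, 484]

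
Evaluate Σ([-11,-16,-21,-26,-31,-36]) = (-11) + (-16) + (-21) + (-26) + (-31) + (-36)
= -141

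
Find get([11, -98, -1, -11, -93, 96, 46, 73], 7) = 73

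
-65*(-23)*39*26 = 1515930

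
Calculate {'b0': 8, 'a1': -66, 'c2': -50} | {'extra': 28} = {'b0': 8, 'a1': -66, 'c2': -50, 'extra': 28}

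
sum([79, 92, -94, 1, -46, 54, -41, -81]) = -36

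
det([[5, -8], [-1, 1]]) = (5)*(1) - (-8)*(-1)
= -3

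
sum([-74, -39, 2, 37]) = (-74) + (-39) + 2 + 37
= -74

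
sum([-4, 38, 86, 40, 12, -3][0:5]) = slice → [-4, 38, 86, 40, 12]
(-4) + 38 + 86 + 40 + 12
= 172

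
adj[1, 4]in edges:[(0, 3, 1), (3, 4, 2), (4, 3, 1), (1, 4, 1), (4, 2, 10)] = 1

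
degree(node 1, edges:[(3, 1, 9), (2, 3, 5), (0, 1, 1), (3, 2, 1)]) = 2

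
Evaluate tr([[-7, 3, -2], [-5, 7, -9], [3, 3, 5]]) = 5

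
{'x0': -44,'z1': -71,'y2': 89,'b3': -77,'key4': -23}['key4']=-23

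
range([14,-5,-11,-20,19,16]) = 39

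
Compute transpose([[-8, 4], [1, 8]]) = [[-8, 1], [4, 8]]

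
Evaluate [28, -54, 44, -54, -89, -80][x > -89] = [28, -54, 44, -54, -80]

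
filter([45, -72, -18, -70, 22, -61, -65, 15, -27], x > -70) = keep x where x > -70: 45✓, -72✗, -18✓, -70✗, 22✓, -61✓, -65✓, 15✓, -27✓
= [45, -18, 22, -61, -65, 15, -27]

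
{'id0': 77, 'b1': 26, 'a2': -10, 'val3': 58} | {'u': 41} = {'id0': 77, 'b1': 26, 'a2': -10, 'val3': 58, 'u': 41}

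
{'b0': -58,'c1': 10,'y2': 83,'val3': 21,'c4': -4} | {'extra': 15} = {'b0': -58, 'c1': 10, 'y2': 83, 'val3': 21, 'c4': -4, 'extra': 15}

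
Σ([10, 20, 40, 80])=150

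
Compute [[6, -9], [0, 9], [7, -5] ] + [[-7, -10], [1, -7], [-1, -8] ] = [[-1, -19], [1, 2], [6, -13]]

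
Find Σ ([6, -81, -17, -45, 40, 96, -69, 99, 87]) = 6 + (-81) + (-17) + (-45) + 40 + 96 + (-69) + 99 + 87
= 116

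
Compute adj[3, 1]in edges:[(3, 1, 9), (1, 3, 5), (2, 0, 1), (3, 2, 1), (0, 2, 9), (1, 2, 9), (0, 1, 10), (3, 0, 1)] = 9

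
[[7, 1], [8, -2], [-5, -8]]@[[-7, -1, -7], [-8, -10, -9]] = C[0][0] = (7)*(-7) + (1)*(-8) = -57
C[0][1] = (7)*(-1) + (1)*(-10) = -17
C[0][2] = (7)*(-7) + (1)*(-9) = -58
C[1][0] = (8)*(-7) + (-2)*(-8) = -40
C[1][1] = (8)*(-1) + (-2)*(-10) = 12
C[1][2] = (8)*(-7) + (-2)*(-9) = -38
... (3 more cells)
= [[-57, -17, -58], [-40, 12, -38], [99, 85, 107]]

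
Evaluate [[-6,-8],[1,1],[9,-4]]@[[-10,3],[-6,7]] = C[0][0] = (-6)*(-10) + (-8)*(-6) = 108
C[0][1] = (-6)*(3) + (-8)*(7) = -74
C[1][0] = (1)*(-10) + (1)*(-6) = -16
C[1][1] = (1)*(3) + (1)*(7) = 10
C[2][0] = (9)*(-10) + (-4)*(-6) = -66
C[2][1] = (9)*(3) + (-4)*(7) = -1
= [[108, -74], [-16, 10], [-66, -1]]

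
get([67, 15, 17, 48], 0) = 67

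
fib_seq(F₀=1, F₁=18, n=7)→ F_2 = F_1 + F_0 = 19
F_3 = F_2 + F_1 = 37
F_4 = F_3 + F_2 = 56
...
= [1, 18, 19, 37, 56, 93, 149]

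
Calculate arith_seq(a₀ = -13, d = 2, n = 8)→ [-13, -11, -9, -7, -5, -3, -1, 1]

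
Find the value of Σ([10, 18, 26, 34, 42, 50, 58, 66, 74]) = 378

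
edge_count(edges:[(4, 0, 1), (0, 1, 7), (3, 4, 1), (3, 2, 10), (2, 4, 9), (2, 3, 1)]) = 6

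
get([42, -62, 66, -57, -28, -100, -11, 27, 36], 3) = -57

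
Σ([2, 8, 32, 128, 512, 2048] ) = 2 + 8 + 32 + 128 + 512 + 2048
= 2730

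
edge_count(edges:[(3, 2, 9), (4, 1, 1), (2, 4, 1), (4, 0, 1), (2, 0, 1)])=5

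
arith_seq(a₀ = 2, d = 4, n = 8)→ a_0 = 2 + 0*4 = 2
a_1 = 2 + 1*4 = 6
a_2 = 2 + 2*4 = 10
...
= [2, 6, 10, 14, 18, 22, 26, 30]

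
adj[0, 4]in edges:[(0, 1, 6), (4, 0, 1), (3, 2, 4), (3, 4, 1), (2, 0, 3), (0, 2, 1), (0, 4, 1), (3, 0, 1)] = 1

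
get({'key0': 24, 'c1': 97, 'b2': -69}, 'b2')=-69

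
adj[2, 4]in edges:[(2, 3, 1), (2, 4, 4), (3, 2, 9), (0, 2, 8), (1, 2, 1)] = 4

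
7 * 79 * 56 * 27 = 836136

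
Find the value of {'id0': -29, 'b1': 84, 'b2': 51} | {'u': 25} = {'id0': -29, 'b1': 84, 'b2': 51, 'u': 25}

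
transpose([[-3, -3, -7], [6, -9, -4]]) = [[-3, 6], [-3, -9], [-7, -4]]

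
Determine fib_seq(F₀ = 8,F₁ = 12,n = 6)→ [8, 12, 20, 32, 52, 84]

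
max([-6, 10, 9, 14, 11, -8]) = 14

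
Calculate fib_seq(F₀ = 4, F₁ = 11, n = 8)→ F_2 = F_1 + F_0 = 15
F_3 = F_2 + F_1 = 26
F_4 = F_3 + F_2 = 41
...
= [4, 11, 15, 26, 41, 67, 108, 175]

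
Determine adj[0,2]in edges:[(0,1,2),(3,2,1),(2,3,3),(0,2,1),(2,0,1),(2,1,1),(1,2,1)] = 1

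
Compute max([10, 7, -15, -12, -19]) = 10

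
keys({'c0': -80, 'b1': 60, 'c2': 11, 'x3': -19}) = ['c0', 'b1', 'c2', 'x3']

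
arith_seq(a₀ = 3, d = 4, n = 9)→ [3, 7, 11, 15, 19, 23, 27, 31, 35]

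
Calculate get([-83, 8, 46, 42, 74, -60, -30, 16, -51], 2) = 46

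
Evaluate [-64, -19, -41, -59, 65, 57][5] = 57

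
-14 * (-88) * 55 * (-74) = -5014240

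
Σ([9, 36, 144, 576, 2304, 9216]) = 12285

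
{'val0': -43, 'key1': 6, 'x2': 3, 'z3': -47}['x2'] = 3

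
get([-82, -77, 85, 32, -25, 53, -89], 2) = 85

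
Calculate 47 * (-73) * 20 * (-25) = 1715500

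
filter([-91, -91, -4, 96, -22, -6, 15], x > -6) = keep x where x > -6: -91✗, -91✗, -4✓, 96✓, -22✗, -6✗, 15✓
= [-4, 96, 15]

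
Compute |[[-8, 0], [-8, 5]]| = (-8)*(5) - (0)*(-8)
= -40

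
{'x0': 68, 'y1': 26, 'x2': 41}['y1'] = 26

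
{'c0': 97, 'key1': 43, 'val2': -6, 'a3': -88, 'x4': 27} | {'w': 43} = {'c0': 97, 'key1': 43, 'val2': -6, 'a3': -88, 'x4': 27, 'w': 43}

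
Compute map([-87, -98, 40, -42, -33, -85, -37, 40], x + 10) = -87+10=-77, -98+10=-88, 40+10=50, -42+10=-32, -33+10=-23, -85+10=-75, -37+10=-27, 40+10=50
= [-77, -88, 50, -32, -23, -75, -27, 50]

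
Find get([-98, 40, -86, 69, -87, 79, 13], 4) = -87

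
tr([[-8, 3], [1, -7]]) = -15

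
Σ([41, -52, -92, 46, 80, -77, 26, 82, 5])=41 + (-52) + (-92) + 46 + 80 + (-77) + 26 + 82 + 5
= 59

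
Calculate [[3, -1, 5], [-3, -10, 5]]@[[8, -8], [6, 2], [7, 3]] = C[0][0] = (3)*(8) + (-1)*(6) + (5)*(7) = 53
C[0][1] = (3)*(-8) + (-1)*(2) + (5)*(3) = -11
C[1][0] = (-3)*(8) + (-10)*(6) + (5)*(7) = -49
C[1][1] = (-3)*(-8) + (-10)*(2) + (5)*(3) = 19
= [[53, -11], [-49, 19]]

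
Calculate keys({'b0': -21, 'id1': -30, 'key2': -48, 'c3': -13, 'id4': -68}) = ['b0', 'id1', 'key2', 'c3', 'id4']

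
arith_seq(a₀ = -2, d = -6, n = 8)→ [-2, -8, -14, -20, -26, -32, -38, -44]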